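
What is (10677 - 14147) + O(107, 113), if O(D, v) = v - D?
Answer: -3464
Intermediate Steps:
(10677 - 14147) + O(107, 113) = (10677 - 14147) + (113 - 1*107) = -3470 + (113 - 107) = -3470 + 6 = -3464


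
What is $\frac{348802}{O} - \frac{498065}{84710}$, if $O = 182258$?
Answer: $- \frac{6122931335}{1543907518} \approx -3.9659$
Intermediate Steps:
$\frac{348802}{O} - \frac{498065}{84710} = \frac{348802}{182258} - \frac{498065}{84710} = 348802 \cdot \frac{1}{182258} - \frac{99613}{16942} = \frac{174401}{91129} - \frac{99613}{16942} = - \frac{6122931335}{1543907518}$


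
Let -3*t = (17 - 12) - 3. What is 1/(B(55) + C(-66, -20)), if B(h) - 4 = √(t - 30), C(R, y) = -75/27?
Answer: 99/2605 - 54*I*√69/2605 ≈ 0.038004 - 0.17219*I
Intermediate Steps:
t = -⅔ (t = -((17 - 12) - 3)/3 = -(5 - 3)/3 = -⅓*2 = -⅔ ≈ -0.66667)
C(R, y) = -25/9 (C(R, y) = -75*1/27 = -25/9)
B(h) = 4 + 2*I*√69/3 (B(h) = 4 + √(-⅔ - 30) = 4 + √(-92/3) = 4 + 2*I*√69/3)
1/(B(55) + C(-66, -20)) = 1/((4 + 2*I*√69/3) - 25/9) = 1/(11/9 + 2*I*√69/3)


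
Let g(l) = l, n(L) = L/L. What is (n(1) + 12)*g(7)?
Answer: 91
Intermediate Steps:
n(L) = 1
(n(1) + 12)*g(7) = (1 + 12)*7 = 13*7 = 91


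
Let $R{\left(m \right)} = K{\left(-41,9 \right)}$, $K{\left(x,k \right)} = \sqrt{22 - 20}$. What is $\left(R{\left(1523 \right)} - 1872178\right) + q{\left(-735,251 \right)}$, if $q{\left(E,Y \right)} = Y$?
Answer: $-1871927 + \sqrt{2} \approx -1.8719 \cdot 10^{6}$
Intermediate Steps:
$K{\left(x,k \right)} = \sqrt{2}$
$R{\left(m \right)} = \sqrt{2}$
$\left(R{\left(1523 \right)} - 1872178\right) + q{\left(-735,251 \right)} = \left(\sqrt{2} - 1872178\right) + 251 = \left(-1872178 + \sqrt{2}\right) + 251 = -1871927 + \sqrt{2}$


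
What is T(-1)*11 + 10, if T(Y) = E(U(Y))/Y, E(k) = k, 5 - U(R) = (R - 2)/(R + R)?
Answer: -57/2 ≈ -28.500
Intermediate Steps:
U(R) = 5 - (-2 + R)/(2*R) (U(R) = 5 - (R - 2)/(R + R) = 5 - (-2 + R)/(2*R))
T(Y) = (9/2 + 1/Y)/Y
T(-1)*11 + 10 = ((1/2)*(2 + 9*(-1))/(-1)**2)*11 + 10 = ((1/2)*1*(2 - 9))*11 + 10 = ((1/2)*1*(-7))*11 + 10 = -7/2*11 + 10 = -77/2 + 10 = -57/2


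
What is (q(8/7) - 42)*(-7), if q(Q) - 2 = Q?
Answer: 272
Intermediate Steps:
q(Q) = 2 + Q
(q(8/7) - 42)*(-7) = ((2 + 8/7) - 42)*(-7) = (22/7 - 42)*(-7) = -272/7*(-7) = 272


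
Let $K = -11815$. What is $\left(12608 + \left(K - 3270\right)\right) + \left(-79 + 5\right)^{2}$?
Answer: $2999$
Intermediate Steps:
$\left(12608 + \left(K - 3270\right)\right) + \left(-79 + 5\right)^{2} = \left(12608 - 15085\right) + \left(-79 + 5\right)^{2} = \left(12608 - 15085\right) + \left(-74\right)^{2} = \left(12608 - 15085\right) + 5476 = -2477 + 5476 = 2999$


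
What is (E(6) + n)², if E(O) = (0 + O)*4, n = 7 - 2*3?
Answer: 625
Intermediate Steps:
n = 1 (n = 7 - 6 = 1)
E(O) = 4*O (E(O) = O*4 = 4*O)
(E(6) + n)² = (4*6 + 1)² = (24 + 1)² = 25² = 625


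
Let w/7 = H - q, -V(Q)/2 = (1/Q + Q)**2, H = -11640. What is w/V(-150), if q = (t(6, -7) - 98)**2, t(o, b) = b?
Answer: 1784868750/506295001 ≈ 3.5254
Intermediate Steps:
V(Q) = -2*(Q + 1/Q)**2 (V(Q) = -2*(1/Q + Q)**2 = -2*(Q + 1/Q)**2)
q = 11025 (q = (-7 - 98)**2 = (-105)**2 = 11025)
w = -158655 (w = 7*(-11640 - 1*11025) = 7*(-11640 - 11025) = 7*(-22665) = -158655)
w/V(-150) = -158655*(-11250/(1 + (-150)**2)**2) = -158655*(-11250/(1 + 22500)**2) = -158655/((-2*1/22500*22501**2)) = -158655/((-2*1/22500*506295001)) = -158655/(-506295001/11250) = -158655*(-11250/506295001) = 1784868750/506295001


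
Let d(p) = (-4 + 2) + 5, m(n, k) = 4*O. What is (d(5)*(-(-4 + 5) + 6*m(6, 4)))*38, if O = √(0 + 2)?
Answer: -114 + 2736*√2 ≈ 3755.3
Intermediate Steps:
O = √2 ≈ 1.4142
m(n, k) = 4*√2
d(p) = 3 (d(p) = -2 + 5 = 3)
(d(5)*(-(-4 + 5) + 6*m(6, 4)))*38 = (3*(-(-4 + 5) + 6*(4*√2)))*38 = (3*(-1*1 + 24*√2))*38 = (3*(-1 + 24*√2))*38 = (-3 + 72*√2)*38 = -114 + 2736*√2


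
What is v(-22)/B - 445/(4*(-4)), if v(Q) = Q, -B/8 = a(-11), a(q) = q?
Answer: 441/16 ≈ 27.563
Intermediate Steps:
B = 88 (B = -8*(-11) = 88)
v(-22)/B - 445/(4*(-4)) = -22/88 - 445/(4*(-4)) = -22*1/88 - 445/(-16) = -1/4 - 445*(-1/16) = -1/4 + 445/16 = 441/16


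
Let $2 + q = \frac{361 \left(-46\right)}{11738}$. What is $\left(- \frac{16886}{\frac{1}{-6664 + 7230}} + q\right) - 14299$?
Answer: $- \frac{56176767516}{5869} \approx -9.5718 \cdot 10^{6}$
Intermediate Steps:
$q = - \frac{20041}{5869}$ ($q = -2 + \frac{361 \left(-46\right)}{11738} = -2 - \frac{8303}{5869} = - \frac{20041}{5869} \approx -3.4147$)
$\left(- \frac{16886}{\frac{1}{-6664 + 7230}} + q\right) - 14299 = \left(- \frac{16886}{\frac{1}{-6664 + 7230}} - \frac{20041}{5869}\right) - 14299 = \left(- \frac{16886}{\frac{1}{566}} - \frac{20041}{5869}\right) - 14299 = \left(- 16886 \frac{1}{\frac{1}{566}} - \frac{20041}{5869}\right) - 14299 = \left(\left(-16886\right) 566 - \frac{20041}{5869}\right) - 14299 = \left(-9557476 - \frac{20041}{5869}\right) - 14299 = - \frac{56092846685}{5869} - 14299 = - \frac{56176767516}{5869}$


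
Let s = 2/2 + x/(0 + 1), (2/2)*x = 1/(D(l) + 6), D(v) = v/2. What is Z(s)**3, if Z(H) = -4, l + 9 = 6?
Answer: -64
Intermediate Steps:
l = -3 (l = -9 + 6 = -3)
D(v) = v/2 (D(v) = v*(1/2) = v/2)
x = 2/9 (x = 1/((1/2)*(-3) + 6) = 1/(-3/2 + 6) = 1/(9/2) = 2/9 ≈ 0.22222)
s = 11/9 (s = 2/2 + 2/(9*(0 + 1)) = 2*(1/2) + (2/9)/1 = 1 + (2/9)*1 = 1 + 2/9 = 11/9 ≈ 1.2222)
Z(s)**3 = (-4)**3 = -64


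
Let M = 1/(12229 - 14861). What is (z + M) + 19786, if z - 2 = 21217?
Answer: 107925159/2632 ≈ 41005.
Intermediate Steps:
M = -1/2632 (M = 1/(-2632) = -1/2632 ≈ -0.00037994)
z = 21219 (z = 2 + 21217 = 21219)
(z + M) + 19786 = (21219 - 1/2632) + 19786 = 55848407/2632 + 19786 = 107925159/2632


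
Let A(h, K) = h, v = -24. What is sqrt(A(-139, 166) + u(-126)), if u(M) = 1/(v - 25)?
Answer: 2*I*sqrt(1703)/7 ≈ 11.791*I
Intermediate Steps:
u(M) = -1/49 (u(M) = 1/(-24 - 25) = 1/(-49) = -1/49)
sqrt(A(-139, 166) + u(-126)) = sqrt(-139 - 1/49) = sqrt(-6812/49) = 2*I*sqrt(1703)/7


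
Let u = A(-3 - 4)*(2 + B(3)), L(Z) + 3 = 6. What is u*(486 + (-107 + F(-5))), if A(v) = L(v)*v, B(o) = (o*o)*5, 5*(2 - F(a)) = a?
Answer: -377034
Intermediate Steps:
F(a) = 2 - a/5
L(Z) = 3 (L(Z) = -3 + 6 = 3)
B(o) = 5*o**2 (B(o) = o**2*5 = 5*o**2)
A(v) = 3*v
u = -987 (u = (3*(-3 - 4))*(2 + 5*3**2) = (3*(-7))*(2 + 5*9) = -21*(2 + 45) = -21*47 = -987)
u*(486 + (-107 + F(-5))) = -987*(486 + (-107 + (2 - 1/5*(-5)))) = -987*(486 + (-107 + (2 + 1))) = -987*(486 + (-107 + 3)) = -987*(486 - 104) = -987*382 = -377034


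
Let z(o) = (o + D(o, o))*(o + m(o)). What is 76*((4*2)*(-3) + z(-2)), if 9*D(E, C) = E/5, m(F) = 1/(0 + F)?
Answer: -12920/9 ≈ -1435.6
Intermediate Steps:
m(F) = 1/F
D(E, C) = E/45 (D(E, C) = (E/5)/9 = E/45)
z(o) = 46*o*(o + 1/o)/45 (z(o) = (o + o/45)*(o + 1/o) = (46*o/45)*(o + 1/o) = 46*o*(o + 1/o)/45)
76*((4*2)*(-3) + z(-2)) = 76*((4*2)*(-3) + (46/45 + (46/45)*(-2)²)) = 76*(8*(-3) + (46/45 + (46/45)*4)) = 76*(-24 + (46/45 + 184/45)) = 76*(-24 + 46/9) = 76*(-170/9) = -12920/9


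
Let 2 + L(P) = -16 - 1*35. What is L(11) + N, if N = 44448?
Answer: 44395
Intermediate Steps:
L(P) = -53 (L(P) = -2 + (-16 - 1*35) = -2 + (-16 - 35) = -2 - 51 = -53)
L(11) + N = -53 + 44448 = 44395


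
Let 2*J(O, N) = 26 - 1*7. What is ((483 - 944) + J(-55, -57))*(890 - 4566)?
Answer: 1659714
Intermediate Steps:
J(O, N) = 19/2 (J(O, N) = (26 - 1*7)/2 = (26 - 7)/2 = (½)*19 = 19/2)
((483 - 944) + J(-55, -57))*(890 - 4566) = ((483 - 944) + 19/2)*(890 - 4566) = (-461 + 19/2)*(-3676) = -903/2*(-3676) = 1659714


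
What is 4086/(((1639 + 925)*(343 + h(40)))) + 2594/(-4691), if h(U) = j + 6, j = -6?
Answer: -1131065531/2062754666 ≈ -0.54833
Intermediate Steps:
h(U) = 0 (h(U) = -6 + 6 = 0)
4086/(((1639 + 925)*(343 + h(40)))) + 2594/(-4691) = 4086/(((1639 + 925)*(343 + 0))) + 2594/(-4691) = 4086/((2564*343)) + 2594*(-1/4691) = 4086/879452 - 2594/4691 = 4086*(1/879452) - 2594/4691 = 2043/439726 - 2594/4691 = -1131065531/2062754666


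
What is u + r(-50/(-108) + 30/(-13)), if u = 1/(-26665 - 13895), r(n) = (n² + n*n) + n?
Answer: 48898957/9856080 ≈ 4.9613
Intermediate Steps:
r(n) = n + 2*n² (r(n) = (n² + n²) + n = 2*n² + n = n + 2*n²)
u = -1/40560 (u = 1/(-40560) = -1/40560 ≈ -2.4655e-5)
u + r(-50/(-108) + 30/(-13)) = -1/40560 + (-50/(-108) + 30/(-13))*(1 + 2*(-50/(-108) + 30/(-13))) = -1/40560 + (-50*(-1/108) + 30*(-1/13))*(1 + 2*(-50*(-1/108) + 30*(-1/13))) = -1/40560 + (25/54 - 30/13)*(1 + 2*(25/54 - 30/13)) = -1/40560 - 1295*(1 + 2*(-1295/702))/702 = -1/40560 - 1295*(1 - 1295/351)/702 = -1/40560 - 1295/702*(-944/351) = -1/40560 + 611240/123201 = 48898957/9856080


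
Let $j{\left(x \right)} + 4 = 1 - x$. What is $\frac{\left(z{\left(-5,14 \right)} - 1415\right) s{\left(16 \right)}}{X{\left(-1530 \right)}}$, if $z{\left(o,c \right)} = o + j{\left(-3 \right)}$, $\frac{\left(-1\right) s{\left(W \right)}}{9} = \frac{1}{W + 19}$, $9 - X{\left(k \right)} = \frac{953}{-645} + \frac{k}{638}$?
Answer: $\frac{525909780}{18544589} \approx 28.359$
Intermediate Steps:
$j{\left(x \right)} = -3 - x$ ($j{\left(x \right)} = -4 - \left(-1 + x\right) = -3 - x$)
$X{\left(k \right)} = \frac{6758}{645} - \frac{k}{638}$ ($X{\left(k \right)} = 9 - \left(\frac{953}{-645} + \frac{k}{638}\right) = 9 - \left(953 \left(- \frac{1}{645}\right) + k \frac{1}{638}\right) = 9 - \left(- \frac{953}{645} + \frac{k}{638}\right) = \frac{6758}{645} - \frac{k}{638}$)
$s{\left(W \right)} = - \frac{9}{19 + W}$ ($s{\left(W \right)} = - \frac{9}{W + 19} = - \frac{9}{19 + W}$)
$z{\left(o,c \right)} = o$ ($z{\left(o,c \right)} = o - 0 = o + \left(-3 + 3\right) = o + 0 = o$)
$\frac{\left(z{\left(-5,14 \right)} - 1415\right) s{\left(16 \right)}}{X{\left(-1530 \right)}} = \frac{\left(-5 - 1415\right) \left(- \frac{9}{19 + 16}\right)}{\frac{6758}{645} - - \frac{765}{319}} = \frac{\left(-1420\right) \left(- \frac{9}{35}\right)}{\frac{6758}{645} + \frac{765}{319}} = \frac{\left(-1420\right) \left(\left(-9\right) \frac{1}{35}\right)}{\frac{2649227}{205755}} = \left(-1420\right) \left(- \frac{9}{35}\right) \frac{205755}{2649227} = \frac{2556}{7} \cdot \frac{205755}{2649227} = \frac{525909780}{18544589}$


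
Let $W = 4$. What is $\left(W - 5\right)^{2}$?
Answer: $1$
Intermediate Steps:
$\left(W - 5\right)^{2} = \left(4 - 5\right)^{2} = \left(-1\right)^{2} = 1$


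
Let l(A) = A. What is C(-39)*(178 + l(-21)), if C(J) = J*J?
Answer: 238797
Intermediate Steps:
C(J) = J**2
C(-39)*(178 + l(-21)) = (-39)**2*(178 - 21) = 1521*157 = 238797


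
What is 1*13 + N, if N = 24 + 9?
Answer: 46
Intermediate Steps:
N = 33
1*13 + N = 1*13 + 33 = 13 + 33 = 46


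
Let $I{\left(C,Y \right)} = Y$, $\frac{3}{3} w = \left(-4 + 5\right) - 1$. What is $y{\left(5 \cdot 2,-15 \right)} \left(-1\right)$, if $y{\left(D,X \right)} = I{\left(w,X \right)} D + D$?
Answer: $140$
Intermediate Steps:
$w = 0$ ($w = \left(-4 + 5\right) - 1 = 1 - 1 = 0$)
$y{\left(D,X \right)} = D + D X$ ($y{\left(D,X \right)} = X D + D = D X + D = D + D X$)
$y{\left(5 \cdot 2,-15 \right)} \left(-1\right) = 5 \cdot 2 \left(1 - 15\right) \left(-1\right) = 10 \left(-14\right) \left(-1\right) = \left(-140\right) \left(-1\right) = 140$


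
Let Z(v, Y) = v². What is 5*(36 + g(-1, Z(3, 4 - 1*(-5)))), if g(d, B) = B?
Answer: 225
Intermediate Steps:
5*(36 + g(-1, Z(3, 4 - 1*(-5)))) = 5*(36 + 3²) = 5*(36 + 9) = 5*45 = 225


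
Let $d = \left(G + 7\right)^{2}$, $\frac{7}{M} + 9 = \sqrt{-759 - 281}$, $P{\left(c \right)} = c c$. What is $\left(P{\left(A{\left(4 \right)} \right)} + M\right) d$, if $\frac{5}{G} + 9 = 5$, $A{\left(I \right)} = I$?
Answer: $\frac{9454817}{17936} - \frac{3703 i \sqrt{65}}{4484} \approx 527.14 - 6.658 i$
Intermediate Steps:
$G = - \frac{5}{4}$ ($G = \frac{5}{-9 + 5} = \frac{5}{-4} = 5 \left(- \frac{1}{4}\right) = - \frac{5}{4} \approx -1.25$)
$P{\left(c \right)} = c^{2}$
$M = \frac{7}{-9 + 4 i \sqrt{65}}$ ($M = \frac{7}{-9 + \sqrt{-759 - 281}} = \frac{7}{-9 + \sqrt{-1040}} = \frac{7}{-9 + 4 i \sqrt{65}} \approx -0.0562 - 0.20138 i$)
$d = \frac{529}{16}$ ($d = \left(- \frac{5}{4} + 7\right)^{2} = \left(\frac{23}{4}\right)^{2} = \frac{529}{16} \approx 33.063$)
$\left(P{\left(A{\left(4 \right)} \right)} + M\right) d = \left(4^{2} - \left(\frac{63}{1121} + \frac{28 i \sqrt{65}}{1121}\right)\right) \frac{529}{16} = \left(16 - \left(\frac{63}{1121} + \frac{28 i \sqrt{65}}{1121}\right)\right) \frac{529}{16} = \left(\frac{17873}{1121} - \frac{28 i \sqrt{65}}{1121}\right) \frac{529}{16} = \frac{9454817}{17936} - \frac{3703 i \sqrt{65}}{4484}$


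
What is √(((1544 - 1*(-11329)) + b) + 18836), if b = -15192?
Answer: √16517 ≈ 128.52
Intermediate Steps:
√(((1544 - 1*(-11329)) + b) + 18836) = √(((1544 - 1*(-11329)) - 15192) + 18836) = √(((1544 + 11329) - 15192) + 18836) = √((12873 - 15192) + 18836) = √(-2319 + 18836) = √16517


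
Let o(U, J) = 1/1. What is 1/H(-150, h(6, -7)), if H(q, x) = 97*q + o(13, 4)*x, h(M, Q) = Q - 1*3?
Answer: -1/14560 ≈ -6.8681e-5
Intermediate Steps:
o(U, J) = 1
h(M, Q) = -3 + Q (h(M, Q) = Q - 3 = -3 + Q)
H(q, x) = x + 97*q (H(q, x) = 97*q + 1*x = 97*q + x = x + 97*q)
1/H(-150, h(6, -7)) = 1/((-3 - 7) + 97*(-150)) = 1/(-10 - 14550) = 1/(-14560) = -1/14560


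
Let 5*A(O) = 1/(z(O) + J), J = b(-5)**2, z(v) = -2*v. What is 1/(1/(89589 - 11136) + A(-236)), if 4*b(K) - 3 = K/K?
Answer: 185541345/80818 ≈ 2295.8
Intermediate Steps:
b(K) = 1 (b(K) = 3/4 + (K/K)/4 = 3/4 + (1/4)*1 = 3/4 + 1/4 = 1)
J = 1 (J = 1**2 = 1)
A(O) = 1/(5*(1 - 2*O)) (A(O) = 1/(5*(-2*O + 1)) = 1/(5*(1 - 2*O)))
1/(1/(89589 - 11136) + A(-236)) = 1/(1/(89589 - 11136) - 1/(-5 + 10*(-236))) = 1/(1/78453 - 1/(-5 - 2360)) = 1/(1/78453 - 1/(-2365)) = 1/(1/78453 - 1*(-1/2365)) = 1/(1/78453 + 1/2365) = 1/(80818/185541345) = 185541345/80818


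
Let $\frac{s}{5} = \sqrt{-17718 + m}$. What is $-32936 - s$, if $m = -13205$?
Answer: $-32936 - 85 i \sqrt{107} \approx -32936.0 - 879.25 i$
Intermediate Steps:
$s = 85 i \sqrt{107}$ ($s = 5 \sqrt{-17718 - 13205} = 5 \sqrt{-30923} = 5 \cdot 17 i \sqrt{107} = 85 i \sqrt{107} \approx 879.25 i$)
$-32936 - s = -32936 - 85 i \sqrt{107}$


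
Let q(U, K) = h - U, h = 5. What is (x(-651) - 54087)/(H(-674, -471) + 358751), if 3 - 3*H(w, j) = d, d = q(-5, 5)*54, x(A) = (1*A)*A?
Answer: 61619/59762 ≈ 1.0311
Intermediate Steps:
q(U, K) = 5 - U
x(A) = A² (x(A) = A*A = A²)
d = 540 (d = (5 - 1*(-5))*54 = (5 + 5)*54 = 10*54 = 540)
H(w, j) = -179 (H(w, j) = 1 - ⅓*540 = 1 - 180 = -179)
(x(-651) - 54087)/(H(-674, -471) + 358751) = ((-651)² - 54087)/(-179 + 358751) = (423801 - 54087)/358572 = 369714*(1/358572) = 61619/59762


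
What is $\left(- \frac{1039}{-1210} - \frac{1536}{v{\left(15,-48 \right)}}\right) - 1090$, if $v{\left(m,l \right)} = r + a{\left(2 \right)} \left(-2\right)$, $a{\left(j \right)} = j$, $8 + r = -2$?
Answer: $- \frac{8295747}{8470} \approx -979.43$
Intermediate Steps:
$r = -10$ ($r = -8 - 2 = -10$)
$v{\left(m,l \right)} = -14$ ($v{\left(m,l \right)} = -10 + 2 \left(-2\right) = -10 - 4 = -14$)
$\left(- \frac{1039}{-1210} - \frac{1536}{v{\left(15,-48 \right)}}\right) - 1090 = \left(- \frac{1039}{-1210} - \frac{1536}{-14}\right) - 1090 = \left(\left(-1039\right) \left(- \frac{1}{1210}\right) - - \frac{768}{7}\right) - 1090 = \left(\frac{1039}{1210} + \frac{768}{7}\right) - 1090 = \frac{936553}{8470} - 1090 = - \frac{8295747}{8470}$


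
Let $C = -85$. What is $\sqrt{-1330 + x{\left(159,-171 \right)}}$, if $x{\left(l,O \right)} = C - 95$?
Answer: $i \sqrt{1510} \approx 38.859 i$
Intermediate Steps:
$x{\left(l,O \right)} = -180$ ($x{\left(l,O \right)} = -85 - 95 = -180$)
$\sqrt{-1330 + x{\left(159,-171 \right)}} = \sqrt{-1330 - 180} = \sqrt{-1510} = i \sqrt{1510}$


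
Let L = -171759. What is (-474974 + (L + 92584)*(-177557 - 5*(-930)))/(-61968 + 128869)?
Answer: 13689436751/66901 ≈ 2.0462e+5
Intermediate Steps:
(-474974 + (L + 92584)*(-177557 - 5*(-930)))/(-61968 + 128869) = (-474974 + (-171759 + 92584)*(-177557 - 5*(-930)))/(-61968 + 128869) = (-474974 - 79175*(-177557 + 4650))/66901 = (-474974 - 79175*(-172907))*(1/66901) = (-474974 + 13689911725)*(1/66901) = 13689436751*(1/66901) = 13689436751/66901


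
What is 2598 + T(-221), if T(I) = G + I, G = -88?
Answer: 2289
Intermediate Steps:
T(I) = -88 + I
2598 + T(-221) = 2598 + (-88 - 221) = 2598 - 309 = 2289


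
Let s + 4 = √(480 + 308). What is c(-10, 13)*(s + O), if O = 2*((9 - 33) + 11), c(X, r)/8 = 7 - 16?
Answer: 2160 - 144*√197 ≈ 138.86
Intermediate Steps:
c(X, r) = -72 (c(X, r) = 8*(7 - 16) = 8*(-9) = -72)
s = -4 + 2*√197 (s = -4 + √(480 + 308) = -4 + √788 = -4 + 2*√197 ≈ 24.071)
O = -26 (O = 2*(-24 + 11) = 2*(-13) = -26)
c(-10, 13)*(s + O) = -72*((-4 + 2*√197) - 26) = -72*(-30 + 2*√197) = 2160 - 144*√197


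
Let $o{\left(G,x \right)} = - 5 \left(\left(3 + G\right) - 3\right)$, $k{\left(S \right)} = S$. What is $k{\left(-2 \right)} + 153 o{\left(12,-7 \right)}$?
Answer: $-9182$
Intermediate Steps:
$o{\left(G,x \right)} = - 5 G$
$k{\left(-2 \right)} + 153 o{\left(12,-7 \right)} = -2 + 153 \left(\left(-5\right) 12\right) = -2 + 153 \left(-60\right) = -2 - 9180 = -9182$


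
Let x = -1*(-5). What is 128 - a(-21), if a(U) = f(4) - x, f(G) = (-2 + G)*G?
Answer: 125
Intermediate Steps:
f(G) = G*(-2 + G)
x = 5
a(U) = 3 (a(U) = 4*(-2 + 4) - 1*5 = 4*2 - 5 = 8 - 5 = 3)
128 - a(-21) = 128 - 1*3 = 128 - 3 = 125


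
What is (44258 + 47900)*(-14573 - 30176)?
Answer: -4123978342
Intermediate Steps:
(44258 + 47900)*(-14573 - 30176) = 92158*(-44749) = -4123978342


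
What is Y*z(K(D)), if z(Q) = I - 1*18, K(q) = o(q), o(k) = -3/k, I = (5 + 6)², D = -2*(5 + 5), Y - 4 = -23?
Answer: -1957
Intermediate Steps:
Y = -19 (Y = 4 - 23 = -19)
D = -20 (D = -2*10 = -20)
I = 121 (I = 11² = 121)
K(q) = -3/q
z(Q) = 103 (z(Q) = 121 - 1*18 = 121 - 18 = 103)
Y*z(K(D)) = -19*103 = -1957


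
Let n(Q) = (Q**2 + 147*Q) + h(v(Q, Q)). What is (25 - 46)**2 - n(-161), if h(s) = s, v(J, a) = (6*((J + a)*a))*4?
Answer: -1246021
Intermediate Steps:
v(J, a) = 24*a*(J + a) (v(J, a) = (6*(a*(J + a)))*4 = (6*a*(J + a))*4 = 24*a*(J + a))
n(Q) = 49*Q**2 + 147*Q (n(Q) = (Q**2 + 147*Q) + 24*Q*(Q + Q) = (Q**2 + 147*Q) + 24*Q*(2*Q) = (Q**2 + 147*Q) + 48*Q**2 = 49*Q**2 + 147*Q)
(25 - 46)**2 - n(-161) = (25 - 46)**2 - 49*(-161)*(3 - 161) = (-21)**2 - 49*(-161)*(-158) = 441 - 1*1246462 = 441 - 1246462 = -1246021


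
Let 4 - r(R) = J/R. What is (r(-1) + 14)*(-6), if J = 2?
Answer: -120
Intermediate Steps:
r(R) = 4 - 2/R
(r(-1) + 14)*(-6) = ((4 - 2/(-1)) + 14)*(-6) = ((4 - 2*(-1)) + 14)*(-6) = ((4 + 2) + 14)*(-6) = (6 + 14)*(-6) = 20*(-6) = -120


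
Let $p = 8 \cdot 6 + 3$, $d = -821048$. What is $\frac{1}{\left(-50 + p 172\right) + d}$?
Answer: $- \frac{1}{812326} \approx -1.231 \cdot 10^{-6}$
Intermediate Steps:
$p = 51$ ($p = 48 + 3 = 51$)
$\frac{1}{\left(-50 + p 172\right) + d} = \frac{1}{\left(-50 + 51 \cdot 172\right) - 821048} = \frac{1}{\left(-50 + 8772\right) - 821048} = \frac{1}{8722 - 821048} = \frac{1}{-812326} = - \frac{1}{812326}$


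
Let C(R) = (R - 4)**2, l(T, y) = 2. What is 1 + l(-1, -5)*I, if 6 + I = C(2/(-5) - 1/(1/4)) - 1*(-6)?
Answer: 3553/25 ≈ 142.12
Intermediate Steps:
C(R) = (-4 + R)**2
I = 1764/25 (I = -6 + ((-4 + (2/(-5) - 1/(1/4)))**2 - 1*(-6)) = -6 + ((-4 + (2*(-1/5) - 1/1/4))**2 + 6) = -6 + ((-4 + (-2/5 - 1*4))**2 + 6) = -6 + ((-4 + (-2/5 - 4))**2 + 6) = -6 + ((-4 - 22/5)**2 + 6) = -6 + ((-42/5)**2 + 6) = -6 + (1764/25 + 6) = -6 + 1914/25 = 1764/25 ≈ 70.560)
1 + l(-1, -5)*I = 1 + 2*(1764/25) = 1 + 3528/25 = 3553/25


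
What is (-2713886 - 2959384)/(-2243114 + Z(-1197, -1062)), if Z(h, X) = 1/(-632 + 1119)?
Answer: 2762882490/1092396517 ≈ 2.5292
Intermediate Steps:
Z(h, X) = 1/487
(-2713886 - 2959384)/(-2243114 + Z(-1197, -1062)) = (-2713886 - 2959384)/(-2243114 + 1/487) = -5673270/(-1092396517/487) = -5673270*(-487/1092396517) = 2762882490/1092396517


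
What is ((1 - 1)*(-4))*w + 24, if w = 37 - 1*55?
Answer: 24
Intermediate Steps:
w = -18 (w = 37 - 55 = -18)
((1 - 1)*(-4))*w + 24 = ((1 - 1)*(-4))*(-18) + 24 = (0*(-4))*(-18) + 24 = 0*(-18) + 24 = 0 + 24 = 24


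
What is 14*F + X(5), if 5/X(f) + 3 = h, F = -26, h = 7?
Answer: -1451/4 ≈ -362.75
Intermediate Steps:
X(f) = 5/4 (X(f) = 5/(-3 + 7) = 5/4)
14*F + X(5) = 14*(-26) + 5/4 = -364 + 5/4 = -1451/4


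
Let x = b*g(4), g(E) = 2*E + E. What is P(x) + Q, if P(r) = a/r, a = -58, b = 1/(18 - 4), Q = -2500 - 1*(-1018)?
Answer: -4649/3 ≈ -1549.7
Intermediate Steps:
g(E) = 3*E
Q = -1482 (Q = -2500 + 1018 = -1482)
b = 1/14 ≈ 0.071429
x = 6/7 (x = (3*4)/14 = (1/14)*12 = 6/7 ≈ 0.85714)
P(r) = -58/r
P(x) + Q = -58/6/7 - 1482 = -58*7/6 - 1482 = -203/3 - 1482 = -4649/3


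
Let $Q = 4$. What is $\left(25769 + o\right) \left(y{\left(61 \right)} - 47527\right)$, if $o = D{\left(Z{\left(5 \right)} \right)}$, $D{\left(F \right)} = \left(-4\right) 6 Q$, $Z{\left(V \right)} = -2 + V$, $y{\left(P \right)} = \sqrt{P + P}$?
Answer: $-1220160671 + 25673 \sqrt{122} \approx -1.2199 \cdot 10^{9}$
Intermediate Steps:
$y{\left(P \right)} = \sqrt{2} \sqrt{P}$ ($y{\left(P \right)} = \sqrt{2 P} = \sqrt{2} \sqrt{P}$)
$D{\left(F \right)} = -96$ ($D{\left(F \right)} = \left(-4\right) 6 \cdot 4 = \left(-24\right) 4 = -96$)
$o = -96$
$\left(25769 + o\right) \left(y{\left(61 \right)} - 47527\right) = \left(25769 - 96\right) \left(\sqrt{2} \sqrt{61} - 47527\right) = 25673 \left(\sqrt{122} - 47527\right) = 25673 \left(-47527 + \sqrt{122}\right) = -1220160671 + 25673 \sqrt{122}$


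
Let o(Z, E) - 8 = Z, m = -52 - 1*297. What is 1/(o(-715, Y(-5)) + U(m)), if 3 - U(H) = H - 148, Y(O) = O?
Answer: -1/207 ≈ -0.0048309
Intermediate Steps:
m = -349 (m = -52 - 297 = -349)
o(Z, E) = 8 + Z
U(H) = 151 - H (U(H) = 3 - (H - 148) = 3 - (-148 + H) = 3 + (148 - H) = 151 - H)
1/(o(-715, Y(-5)) + U(m)) = 1/((8 - 715) + (151 - 1*(-349))) = 1/(-707 + (151 + 349)) = 1/(-707 + 500) = 1/(-207) = -1/207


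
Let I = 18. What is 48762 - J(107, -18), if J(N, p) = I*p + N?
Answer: 48979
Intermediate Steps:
J(N, p) = N + 18*p (J(N, p) = 18*p + N = N + 18*p)
48762 - J(107, -18) = 48762 - (107 + 18*(-18)) = 48762 - (107 - 324) = 48762 - 1*(-217) = 48762 + 217 = 48979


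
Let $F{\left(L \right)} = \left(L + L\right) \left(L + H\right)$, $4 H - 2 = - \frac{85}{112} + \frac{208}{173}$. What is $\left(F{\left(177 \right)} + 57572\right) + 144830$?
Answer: $\frac{10279984831}{38752} \approx 2.6528 \cdot 10^{5}$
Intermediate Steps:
$H = \frac{47343}{77504}$ ($H = \frac{1}{2} + \frac{- \frac{85}{112} + \frac{208}{173}}{4} = \frac{1}{2} + \frac{1}{4} \cdot \frac{8591}{19376} = \frac{1}{2} + \frac{8591}{77504} = \frac{47343}{77504} \approx 0.61085$)
$F{\left(L \right)} = 2 L \left(\frac{47343}{77504} + L\right)$ ($F{\left(L \right)} = \left(L + L\right) \left(L + \frac{47343}{77504}\right) = 2 L \left(\frac{47343}{77504} + L\right)$)
$\left(F{\left(177 \right)} + 57572\right) + 144830 = \left(\frac{1}{38752} \cdot 177 \left(47343 + 77504 \cdot 177\right) + 57572\right) + 144830 = \left(\frac{1}{38752} \cdot 177 \left(47343 + 13718208\right) + 57572\right) + 144830 = \left(\frac{1}{38752} \cdot 177 \cdot 13765551 + 57572\right) + 144830 = \left(\frac{2436502527}{38752} + 57572\right) + 144830 = \frac{4667532671}{38752} + 144830 = \frac{10279984831}{38752}$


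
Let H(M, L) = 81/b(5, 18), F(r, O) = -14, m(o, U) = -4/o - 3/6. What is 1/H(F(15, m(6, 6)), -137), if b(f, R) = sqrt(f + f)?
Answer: sqrt(10)/81 ≈ 0.039040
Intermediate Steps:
b(f, R) = sqrt(2)*sqrt(f) (b(f, R) = sqrt(2*f) = sqrt(2)*sqrt(f))
m(o, U) = -1/2 - 4/o (m(o, U) = -4/o - 3*1/6 = -4/o - 1/2 = -1/2 - 4/o)
H(M, L) = 81*sqrt(10)/10 (H(M, L) = 81/((sqrt(2)*sqrt(5))) = 81/(sqrt(10)) = 81*(sqrt(10)/10) = 81*sqrt(10)/10)
1/H(F(15, m(6, 6)), -137) = 1/(81*sqrt(10)/10) = sqrt(10)/81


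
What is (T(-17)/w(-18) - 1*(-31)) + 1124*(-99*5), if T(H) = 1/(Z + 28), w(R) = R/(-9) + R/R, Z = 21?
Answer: -81783302/147 ≈ -5.5635e+5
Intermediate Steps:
w(R) = 1 - R/9 (w(R) = R*(-⅑) + 1 = -R/9 + 1 = 1 - R/9)
T(H) = 1/49 (T(H) = 1/(21 + 28) = 1/49)
(T(-17)/w(-18) - 1*(-31)) + 1124*(-99*5) = (1/(49*(1 - ⅑*(-18))) - 1*(-31)) + 1124*(-99*5) = (1/(49*(1 + 2)) + 31) + 1124*(-495) = ((1/49)/3 + 31) - 556380 = ((1/49)*(⅓) + 31) - 556380 = (1/147 + 31) - 556380 = 4558/147 - 556380 = -81783302/147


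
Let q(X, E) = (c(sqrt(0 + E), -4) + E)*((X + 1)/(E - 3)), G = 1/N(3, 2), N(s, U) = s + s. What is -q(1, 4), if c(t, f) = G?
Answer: -25/3 ≈ -8.3333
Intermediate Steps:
N(s, U) = 2*s
G = 1/6 (G = 1/(2*3) = 1/6 ≈ 0.16667)
c(t, f) = 1/6
q(X, E) = (1 + X)*(1/6 + E)/(-3 + E) (q(X, E) = (1/6 + E)*((X + 1)/(E - 3)) = (1/6 + E)*((1 + X)/(-3 + E)) = (1 + X)*(1/6 + E)/(-3 + E))
-q(1, 4) = -(1/6 + 4 + (1/6)*1 + 4*1)/(-3 + 4) = -(1/6 + 4 + 1/6 + 4)/1 = -25/3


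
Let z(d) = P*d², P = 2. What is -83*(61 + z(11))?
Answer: -25149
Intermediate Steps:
z(d) = 2*d²
-83*(61 + z(11)) = -83*(61 + 2*11²) = -83*(61 + 2*121) = -83*(61 + 242) = -83*303 = -25149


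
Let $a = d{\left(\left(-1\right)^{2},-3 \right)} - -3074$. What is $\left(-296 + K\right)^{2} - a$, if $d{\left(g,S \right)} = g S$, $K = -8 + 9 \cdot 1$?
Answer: $83954$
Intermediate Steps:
$K = 1$ ($K = -8 + 9 = 1$)
$d{\left(g,S \right)} = S g$
$a = 3071$ ($a = - 3 \left(-1\right)^{2} - -3074 = \left(-3\right) 1 + 3074 = -3 + 3074 = 3071$)
$\left(-296 + K\right)^{2} - a = \left(-296 + 1\right)^{2} - 3071 = \left(-295\right)^{2} - 3071 = 87025 - 3071 = 83954$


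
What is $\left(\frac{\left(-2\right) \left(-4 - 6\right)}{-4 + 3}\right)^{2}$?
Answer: $400$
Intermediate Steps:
$\left(\frac{\left(-2\right) \left(-4 - 6\right)}{-4 + 3}\right)^{2} = \left(\frac{\left(-2\right) \left(-4 - 6\right)}{-1}\right)^{2} = \left(\left(-2\right) \left(-10\right) \left(-1\right)\right)^{2} = \left(20 \left(-1\right)\right)^{2} = \left(-20\right)^{2} = 400$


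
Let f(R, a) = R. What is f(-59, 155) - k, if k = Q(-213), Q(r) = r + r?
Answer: 367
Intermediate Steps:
Q(r) = 2*r
k = -426 (k = 2*(-213) = -426)
f(-59, 155) - k = -59 - 1*(-426) = -59 + 426 = 367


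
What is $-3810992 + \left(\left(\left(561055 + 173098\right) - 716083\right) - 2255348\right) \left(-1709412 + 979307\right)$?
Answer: $1633444043198$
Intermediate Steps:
$-3810992 + \left(\left(\left(561055 + 173098\right) - 716083\right) - 2255348\right) \left(-1709412 + 979307\right) = -3810992 + \left(\left(734153 - 716083\right) - 2255348\right) \left(-730105\right) = -3810992 + \left(18070 - 2255348\right) \left(-730105\right) = -3810992 - -1633447854190 = -3810992 + 1633447854190 = 1633444043198$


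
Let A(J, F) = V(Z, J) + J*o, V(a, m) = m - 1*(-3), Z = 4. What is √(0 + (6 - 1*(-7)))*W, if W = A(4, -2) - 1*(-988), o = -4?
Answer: 979*√13 ≈ 3529.8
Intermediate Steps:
V(a, m) = 3 + m (V(a, m) = m + 3 = 3 + m)
A(J, F) = 3 - 3*J (A(J, F) = (3 + J) + J*(-4) = (3 + J) - 4*J = 3 - 3*J)
W = 979 (W = (3 - 3*4) - 1*(-988) = (3 - 12) + 988 = -9 + 988 = 979)
√(0 + (6 - 1*(-7)))*W = √(0 + (6 - 1*(-7)))*979 = √(0 + (6 + 7))*979 = √(0 + 13)*979 = √13*979 = 979*√13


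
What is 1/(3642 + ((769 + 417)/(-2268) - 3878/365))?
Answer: 413910/1502846123 ≈ 0.00027542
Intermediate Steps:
1/(3642 + ((769 + 417)/(-2268) - 3878/365)) = 1/(3642 + (1186*(-1/2268) - 3878*1/365)) = 1/(3642 + (-593/1134 - 3878/365)) = 1/(3642 - 4614097/413910) = 1/(1502846123/413910) = 413910/1502846123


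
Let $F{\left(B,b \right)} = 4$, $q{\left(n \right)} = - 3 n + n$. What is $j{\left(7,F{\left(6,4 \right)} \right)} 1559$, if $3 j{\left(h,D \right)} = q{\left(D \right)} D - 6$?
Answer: $- \frac{59242}{3} \approx -19747.0$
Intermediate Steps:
$q{\left(n \right)} = - 2 n$
$j{\left(h,D \right)} = -2 - \frac{2 D^{2}}{3}$ ($j{\left(h,D \right)} = \frac{- 2 D D - 6}{3} = \frac{- 2 D^{2} - 6}{3} = \frac{-6 - 2 D^{2}}{3} = -2 - \frac{2 D^{2}}{3}$)
$j{\left(7,F{\left(6,4 \right)} \right)} 1559 = \left(-2 - \frac{2 \cdot 4^{2}}{3}\right) 1559 = \left(-2 - \frac{32}{3}\right) 1559 = \left(- \frac{38}{3}\right) 1559 = - \frac{59242}{3}$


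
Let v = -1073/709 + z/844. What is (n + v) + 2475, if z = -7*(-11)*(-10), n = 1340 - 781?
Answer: 907040961/299198 ≈ 3031.6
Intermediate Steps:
n = 559
z = -770 (z = 77*(-10) = -770)
v = -725771/299198 (v = -1073/709 - 770/844 = -1073*1/709 - 770*1/844 = -1073/709 - 385/422 = -725771/299198 ≈ -2.4257)
(n + v) + 2475 = (559 - 725771/299198) + 2475 = 166525911/299198 + 2475 = 907040961/299198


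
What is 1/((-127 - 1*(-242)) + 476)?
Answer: 1/591 ≈ 0.0016920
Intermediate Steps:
1/((-127 - 1*(-242)) + 476) = 1/((-127 + 242) + 476) = 1/(115 + 476) = 1/591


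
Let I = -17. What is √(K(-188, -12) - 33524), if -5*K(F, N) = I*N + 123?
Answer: I*√839735/5 ≈ 183.27*I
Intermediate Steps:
K(F, N) = -123/5 + 17*N/5 (K(F, N) = -(-17*N + 123)/5 = -(123 - 17*N)/5 = -123/5 + 17*N/5)
√(K(-188, -12) - 33524) = √((-123/5 + (17/5)*(-12)) - 33524) = √((-123/5 - 204/5) - 33524) = √(-327/5 - 33524) = √(-167947/5) = I*√839735/5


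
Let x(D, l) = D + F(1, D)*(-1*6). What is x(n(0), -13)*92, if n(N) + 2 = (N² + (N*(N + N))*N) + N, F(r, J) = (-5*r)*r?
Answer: 2576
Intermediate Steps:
F(r, J) = -5*r²
n(N) = -2 + N + N² + 2*N³ (n(N) = -2 + ((N² + (N*(N + N))*N) + N) = -2 + ((N² + (N*(2*N))*N) + N) = -2 + ((N² + (2*N²)*N) + N) = -2 + ((N² + 2*N³) + N) = -2 + (N + N² + 2*N³) = -2 + N + N² + 2*N³)
x(D, l) = 30 + D (x(D, l) = D + (-5*1²)*(-1*6) = D - 5*1*(-6) = D - 5*(-6) = D + 30 = 30 + D)
x(n(0), -13)*92 = (30 + (-2 + 0 + 0² + 2*0³))*92 = (30 + (-2 + 0 + 0 + 2*0))*92 = (30 + (-2 + 0 + 0 + 0))*92 = (30 - 2)*92 = 28*92 = 2576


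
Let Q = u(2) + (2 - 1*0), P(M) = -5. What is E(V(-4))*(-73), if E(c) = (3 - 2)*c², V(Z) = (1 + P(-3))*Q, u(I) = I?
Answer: -18688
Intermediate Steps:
Q = 4 (Q = 2 + (2 - 1*0) = 2 + (2 + 0) = 2 + 2 = 4)
V(Z) = -16 (V(Z) = (1 - 5)*4 = -4*4 = -16)
E(c) = c² (E(c) = 1*c² = c²)
E(V(-4))*(-73) = (-16)²*(-73) = 256*(-73) = -18688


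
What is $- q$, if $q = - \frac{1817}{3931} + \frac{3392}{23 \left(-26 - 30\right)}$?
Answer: $\frac{1959281}{632891} \approx 3.0958$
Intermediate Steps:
$q = - \frac{1959281}{632891}$ ($q = \left(-1817\right) \frac{1}{3931} + \frac{3392}{23 \left(-56\right)} = - \frac{1817}{3931} + \frac{3392}{-1288} = - \frac{1817}{3931} + 3392 \left(- \frac{1}{1288}\right) = - \frac{1817}{3931} - \frac{424}{161} = - \frac{1959281}{632891} \approx -3.0958$)
$- q = \left(-1\right) \left(- \frac{1959281}{632891}\right) = \frac{1959281}{632891}$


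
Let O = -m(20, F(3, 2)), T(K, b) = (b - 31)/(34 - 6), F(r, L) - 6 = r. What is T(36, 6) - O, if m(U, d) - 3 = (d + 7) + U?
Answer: 1067/28 ≈ 38.107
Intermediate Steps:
F(r, L) = 6 + r
T(K, b) = -31/28 + b/28 (T(K, b) = (-31 + b)/28 = (-31 + b)*(1/28) = -31/28 + b/28)
m(U, d) = 10 + U + d (m(U, d) = 3 + ((d + 7) + U) = 3 + ((7 + d) + U) = 3 + (7 + U + d) = 10 + U + d)
O = -39 (O = -(10 + 20 + (6 + 3)) = -(10 + 20 + 9) = -1*39 = -39)
T(36, 6) - O = (-31/28 + (1/28)*6) - 1*(-39) = (-31/28 + 3/14) + 39 = -25/28 + 39 = 1067/28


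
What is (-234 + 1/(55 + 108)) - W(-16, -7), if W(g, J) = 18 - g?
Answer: -43683/163 ≈ -267.99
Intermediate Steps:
(-234 + 1/(55 + 108)) - W(-16, -7) = (-234 + 1/(55 + 108)) - (18 - 1*(-16)) = (-234 + 1/163) - (18 + 16) = (-234 + 1/163) - 1*34 = -38141/163 - 34 = -43683/163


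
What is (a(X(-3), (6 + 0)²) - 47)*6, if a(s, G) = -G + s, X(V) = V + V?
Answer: -534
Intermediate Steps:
X(V) = 2*V
a(s, G) = s - G
(a(X(-3), (6 + 0)²) - 47)*6 = ((2*(-3) - (6 + 0)²) - 47)*6 = ((-6 - 1*6²) - 47)*6 = ((-6 - 1*36) - 47)*6 = ((-6 - 36) - 47)*6 = (-42 - 47)*6 = -89*6 = -534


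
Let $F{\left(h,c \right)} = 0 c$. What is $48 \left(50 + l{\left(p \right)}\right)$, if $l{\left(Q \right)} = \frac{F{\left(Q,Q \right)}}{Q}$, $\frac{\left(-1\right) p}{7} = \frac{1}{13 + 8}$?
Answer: $2400$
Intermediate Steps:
$F{\left(h,c \right)} = 0$
$p = - \frac{1}{3}$ ($p = - \frac{7}{13 + 8} = - \frac{7}{21} = \left(-7\right) \frac{1}{21} = - \frac{1}{3} \approx -0.33333$)
$l{\left(Q \right)} = 0$ ($l{\left(Q \right)} = \frac{0}{Q} = 0$)
$48 \left(50 + l{\left(p \right)}\right) = 48 \left(50 + 0\right) = 48 \cdot 50 = 2400$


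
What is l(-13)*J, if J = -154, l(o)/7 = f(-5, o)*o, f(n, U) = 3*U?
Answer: -546546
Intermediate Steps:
l(o) = 21*o² (l(o) = 7*((3*o)*o) = 7*(3*o²) = 21*o²)
l(-13)*J = (21*(-13)²)*(-154) = (21*169)*(-154) = 3549*(-154) = -546546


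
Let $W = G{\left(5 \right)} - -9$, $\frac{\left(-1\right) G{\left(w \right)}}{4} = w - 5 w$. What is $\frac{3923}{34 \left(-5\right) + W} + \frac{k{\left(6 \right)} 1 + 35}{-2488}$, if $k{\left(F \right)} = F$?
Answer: $- \frac{9763745}{201528} \approx -48.449$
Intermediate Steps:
$G{\left(w \right)} = 16 w$ ($G{\left(w \right)} = - 4 \left(w - 5 w\right) = - 4 \left(- 4 w\right) = 16 w$)
$W = 89$ ($W = 16 \cdot 5 - -9 = 80 + 9 = 89$)
$\frac{3923}{34 \left(-5\right) + W} + \frac{k{\left(6 \right)} 1 + 35}{-2488} = \frac{3923}{34 \left(-5\right) + 89} + \frac{6 \cdot 1 + 35}{-2488} = \frac{3923}{-170 + 89} + \left(6 + 35\right) \left(- \frac{1}{2488}\right) = \frac{3923}{-81} + 41 \left(- \frac{1}{2488}\right) = 3923 \left(- \frac{1}{81}\right) - \frac{41}{2488} = - \frac{3923}{81} - \frac{41}{2488} = - \frac{9763745}{201528}$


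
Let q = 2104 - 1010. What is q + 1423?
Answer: 2517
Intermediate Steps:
q = 1094
q + 1423 = 1094 + 1423 = 2517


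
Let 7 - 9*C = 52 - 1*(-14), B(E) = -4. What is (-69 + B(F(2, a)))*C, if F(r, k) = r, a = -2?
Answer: 4307/9 ≈ 478.56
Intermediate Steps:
C = -59/9 (C = 7/9 - (52 - 1*(-14))/9 = 7/9 - (52 + 14)/9 = 7/9 - 1/9*66 = 7/9 - 22/3 = -59/9 ≈ -6.5556)
(-69 + B(F(2, a)))*C = (-69 - 4)*(-59/9) = -73*(-59/9) = 4307/9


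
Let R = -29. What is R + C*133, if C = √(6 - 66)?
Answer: -29 + 266*I*√15 ≈ -29.0 + 1030.2*I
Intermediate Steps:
C = 2*I*√15 (C = √(-60) = 2*I*√15 ≈ 7.746*I)
R + C*133 = -29 + (2*I*√15)*133 = -29 + 266*I*√15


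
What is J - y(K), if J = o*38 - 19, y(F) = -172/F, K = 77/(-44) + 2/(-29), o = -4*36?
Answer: -1178553/211 ≈ -5585.6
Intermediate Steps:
o = -144
K = -211/116 (K = 77*(-1/44) + 2*(-1/29) = -7/4 - 2/29 = -211/116 ≈ -1.8190)
y(F) = -172/F
J = -5491 (J = -144*38 - 19 = -5472 - 19 = -5491)
J - y(K) = -5491 - (-172)/(-211/116) = -5491 - (-172)*(-116)/211 = -5491 - 1*19952/211 = -5491 - 19952/211 = -1178553/211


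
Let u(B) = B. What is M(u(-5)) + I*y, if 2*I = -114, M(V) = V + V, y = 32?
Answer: -1834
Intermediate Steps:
M(V) = 2*V
I = -57 (I = (½)*(-114) = -57)
M(u(-5)) + I*y = 2*(-5) - 57*32 = -10 - 1824 = -1834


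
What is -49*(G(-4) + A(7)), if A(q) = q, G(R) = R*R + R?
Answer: -931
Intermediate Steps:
G(R) = R + R**2 (G(R) = R**2 + R = R + R**2)
-49*(G(-4) + A(7)) = -49*(-4*(1 - 4) + 7) = -49*(-4*(-3) + 7) = -49*(12 + 7) = -49*19 = -931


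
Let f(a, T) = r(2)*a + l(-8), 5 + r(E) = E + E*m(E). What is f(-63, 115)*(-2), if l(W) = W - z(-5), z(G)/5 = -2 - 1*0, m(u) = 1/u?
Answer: -256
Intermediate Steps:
z(G) = -10 (z(G) = 5*(-2 - 1*0) = 5*(-2 + 0) = 5*(-2) = -10)
r(E) = -4 + E (r(E) = -5 + (E + E/E) = -5 + (E + 1) = -5 + (1 + E) = -4 + E)
l(W) = 10 + W (l(W) = W - 1*(-10) = W + 10 = 10 + W)
f(a, T) = 2 - 2*a (f(a, T) = (-4 + 2)*a + (10 - 8) = -2*a + 2 = 2 - 2*a)
f(-63, 115)*(-2) = (2 - 2*(-63))*(-2) = (2 + 126)*(-2) = 128*(-2) = -256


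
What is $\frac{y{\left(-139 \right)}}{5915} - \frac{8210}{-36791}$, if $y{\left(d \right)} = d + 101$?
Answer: $\frac{47164092}{217618765} \approx 0.21673$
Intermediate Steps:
$y{\left(d \right)} = 101 + d$
$\frac{y{\left(-139 \right)}}{5915} - \frac{8210}{-36791} = \frac{101 - 139}{5915} - \frac{8210}{-36791} = \left(-38\right) \frac{1}{5915} - - \frac{8210}{36791} = - \frac{38}{5915} + \frac{8210}{36791} = \frac{47164092}{217618765}$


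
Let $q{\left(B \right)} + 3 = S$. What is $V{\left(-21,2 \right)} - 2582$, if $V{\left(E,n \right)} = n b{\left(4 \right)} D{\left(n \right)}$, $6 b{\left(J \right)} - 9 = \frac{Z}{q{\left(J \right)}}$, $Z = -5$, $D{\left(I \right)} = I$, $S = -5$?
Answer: $- \frac{30907}{12} \approx -2575.6$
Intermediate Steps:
$q{\left(B \right)} = -8$ ($q{\left(B \right)} = -3 - 5 = -8$)
$b{\left(J \right)} = \frac{77}{48}$ ($b{\left(J \right)} = \frac{3}{2} + \frac{\left(-5\right) \frac{1}{-8}}{6} = \frac{3}{2} + \frac{\left(-5\right) \left(- \frac{1}{8}\right)}{6} = \frac{3}{2} + \frac{1}{6} \cdot \frac{5}{8} = \frac{3}{2} + \frac{5}{48} = \frac{77}{48}$)
$V{\left(E,n \right)} = \frac{77 n^{2}}{48}$ ($V{\left(E,n \right)} = n \frac{77}{48} n = \frac{77 n}{48} n = \frac{77 n^{2}}{48}$)
$V{\left(-21,2 \right)} - 2582 = \frac{77 \cdot 2^{2}}{48} - 2582 = \frac{77}{48} \cdot 4 - 2582 = \frac{77}{12} - 2582 = - \frac{30907}{12}$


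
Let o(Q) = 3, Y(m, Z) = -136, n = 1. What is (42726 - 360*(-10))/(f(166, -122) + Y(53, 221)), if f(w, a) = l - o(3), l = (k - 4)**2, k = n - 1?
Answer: -15442/41 ≈ -376.63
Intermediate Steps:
k = 0 (k = 1 - 1 = 0)
l = 16 (l = (0 - 4)**2 = (-4)**2 = 16)
f(w, a) = 13 (f(w, a) = 16 - 1*3 = 16 - 3 = 13)
(42726 - 360*(-10))/(f(166, -122) + Y(53, 221)) = (42726 - 360*(-10))/(13 - 136) = (42726 + 3600)/(-123) = 46326*(-1/123) = -15442/41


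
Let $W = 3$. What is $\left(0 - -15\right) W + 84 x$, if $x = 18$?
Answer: $1557$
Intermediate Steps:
$\left(0 - -15\right) W + 84 x = \left(0 - -15\right) 3 + 84 \cdot 18 = \left(0 + 15\right) 3 + 1512 = 15 \cdot 3 + 1512 = 45 + 1512 = 1557$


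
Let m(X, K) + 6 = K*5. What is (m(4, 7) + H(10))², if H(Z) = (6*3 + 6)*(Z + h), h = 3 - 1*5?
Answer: 48841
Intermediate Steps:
m(X, K) = -6 + 5*K (m(X, K) = -6 + K*5 = -6 + 5*K)
h = -2 (h = 3 - 5 = -2)
H(Z) = -48 + 24*Z (H(Z) = (6*3 + 6)*(Z - 2) = (18 + 6)*(-2 + Z) = 24*(-2 + Z) = -48 + 24*Z)
(m(4, 7) + H(10))² = ((-6 + 5*7) + (-48 + 24*10))² = ((-6 + 35) + (-48 + 240))² = (29 + 192)² = 221² = 48841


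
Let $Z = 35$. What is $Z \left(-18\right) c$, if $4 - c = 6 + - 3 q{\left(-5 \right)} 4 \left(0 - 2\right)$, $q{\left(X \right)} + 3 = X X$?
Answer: $333900$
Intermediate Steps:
$q{\left(X \right)} = -3 + X^{2}$ ($q{\left(X \right)} = -3 + X X = -3 + X^{2}$)
$c = -530$ ($c = 4 - \left(6 + - 3 \left(-3 + \left(-5\right)^{2}\right) 4 \left(0 - 2\right)\right) = 4 - \left(6 + - 3 \left(-3 + 25\right) 4 \left(-2\right)\right) = 4 - \left(6 + \left(-3\right) 22 \cdot 4 \left(-2\right)\right) = 4 - \left(6 + \left(-66\right) 4 \left(-2\right)\right) = 4 - \left(6 - -528\right) = 4 - \left(6 + 528\right) = 4 - 534 = -530$)
$Z \left(-18\right) c = 35 \left(-18\right) \left(-530\right) = \left(-630\right) \left(-530\right) = 333900$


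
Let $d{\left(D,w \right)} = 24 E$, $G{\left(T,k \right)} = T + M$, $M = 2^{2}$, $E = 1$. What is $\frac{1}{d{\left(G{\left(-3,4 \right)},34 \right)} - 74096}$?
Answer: $- \frac{1}{74072} \approx -1.35 \cdot 10^{-5}$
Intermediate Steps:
$M = 4$
$G{\left(T,k \right)} = 4 + T$ ($G{\left(T,k \right)} = T + 4 = 4 + T$)
$d{\left(D,w \right)} = 24$ ($d{\left(D,w \right)} = 24 \cdot 1 = 24$)
$\frac{1}{d{\left(G{\left(-3,4 \right)},34 \right)} - 74096} = \frac{1}{24 - 74096} = \frac{1}{-74072} = - \frac{1}{74072}$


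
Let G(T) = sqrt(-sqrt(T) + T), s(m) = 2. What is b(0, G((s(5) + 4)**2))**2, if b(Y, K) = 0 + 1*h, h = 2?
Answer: 4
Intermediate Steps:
G(T) = sqrt(T - sqrt(T))
b(Y, K) = 2 (b(Y, K) = 0 + 1*2 = 0 + 2 = 2)
b(0, G((s(5) + 4)**2))**2 = 2**2 = 4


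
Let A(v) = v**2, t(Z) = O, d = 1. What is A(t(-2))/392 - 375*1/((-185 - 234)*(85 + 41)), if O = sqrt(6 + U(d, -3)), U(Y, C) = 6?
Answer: 2323/61593 ≈ 0.037715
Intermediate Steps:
O = 2*sqrt(3) (O = sqrt(6 + 6) = sqrt(12) = 2*sqrt(3) ≈ 3.4641)
t(Z) = 2*sqrt(3)
A(t(-2))/392 - 375*1/((-185 - 234)*(85 + 41)) = (2*sqrt(3))**2/392 - 375*1/((-185 - 234)*(85 + 41)) = 12*(1/392) - 375/(126*(-419)) = 3/98 - 375/(-52794) = 3/98 - 375*(-1/52794) = 3/98 + 125/17598 = 2323/61593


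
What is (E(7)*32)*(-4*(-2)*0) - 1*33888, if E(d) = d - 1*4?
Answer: -33888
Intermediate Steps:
E(d) = -4 + d (E(d) = d - 4 = -4 + d)
(E(7)*32)*(-4*(-2)*0) - 1*33888 = ((-4 + 7)*32)*(-4*(-2)*0) - 1*33888 = (3*32)*(8*0) - 33888 = 96*0 - 33888 = 0 - 33888 = -33888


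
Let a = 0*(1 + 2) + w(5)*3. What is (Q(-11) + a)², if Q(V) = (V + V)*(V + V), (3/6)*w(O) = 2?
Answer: 246016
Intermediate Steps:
w(O) = 4 (w(O) = 2*2 = 4)
Q(V) = 4*V² (Q(V) = (2*V)*(2*V) = 4*V²)
a = 12 (a = 0*(1 + 2) + 4*3 = 0*3 + 12 = 0 + 12 = 12)
(Q(-11) + a)² = (4*(-11)² + 12)² = (4*121 + 12)² = (484 + 12)² = 496² = 246016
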